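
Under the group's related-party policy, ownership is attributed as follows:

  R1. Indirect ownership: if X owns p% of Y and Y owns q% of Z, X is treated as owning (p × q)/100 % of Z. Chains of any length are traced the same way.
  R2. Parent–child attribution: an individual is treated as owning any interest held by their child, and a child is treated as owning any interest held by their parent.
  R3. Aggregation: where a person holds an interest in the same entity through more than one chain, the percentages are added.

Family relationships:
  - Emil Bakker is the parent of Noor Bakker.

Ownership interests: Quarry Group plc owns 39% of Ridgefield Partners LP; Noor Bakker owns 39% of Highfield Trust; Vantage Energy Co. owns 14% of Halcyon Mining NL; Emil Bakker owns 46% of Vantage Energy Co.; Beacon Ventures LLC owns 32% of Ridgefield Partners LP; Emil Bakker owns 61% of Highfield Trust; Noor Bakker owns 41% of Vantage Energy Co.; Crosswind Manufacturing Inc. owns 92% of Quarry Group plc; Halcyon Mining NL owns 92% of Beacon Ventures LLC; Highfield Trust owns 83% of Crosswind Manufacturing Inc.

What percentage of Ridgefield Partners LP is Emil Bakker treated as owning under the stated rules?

By parent–child attribution (R2), Emil Bakker is treated as also owning Noor Bakker's interest in Highfield Trust, giving 61% + 39% = 100%.
By parent–child attribution (R2), Emil Bakker is treated as also owning Noor Bakker's interest in Vantage Energy Co, giving 46% + 41% = 87%.
Chain via Highfield Trust → Crosswind Manufacturing Inc. → Quarry Group plc (R1): 100% × 83% × 92% × 39% = 29.7804% of Ridgefield Partners LP.
Chain via Vantage Energy Co. → Halcyon Mining NL → Beacon Ventures LLC (R1): 87% × 14% × 92% × 32% = 3.585792% of Ridgefield Partners LP.
Aggregating (R3): 29.7804% + 3.585792% = 33.366192%.

33.366192%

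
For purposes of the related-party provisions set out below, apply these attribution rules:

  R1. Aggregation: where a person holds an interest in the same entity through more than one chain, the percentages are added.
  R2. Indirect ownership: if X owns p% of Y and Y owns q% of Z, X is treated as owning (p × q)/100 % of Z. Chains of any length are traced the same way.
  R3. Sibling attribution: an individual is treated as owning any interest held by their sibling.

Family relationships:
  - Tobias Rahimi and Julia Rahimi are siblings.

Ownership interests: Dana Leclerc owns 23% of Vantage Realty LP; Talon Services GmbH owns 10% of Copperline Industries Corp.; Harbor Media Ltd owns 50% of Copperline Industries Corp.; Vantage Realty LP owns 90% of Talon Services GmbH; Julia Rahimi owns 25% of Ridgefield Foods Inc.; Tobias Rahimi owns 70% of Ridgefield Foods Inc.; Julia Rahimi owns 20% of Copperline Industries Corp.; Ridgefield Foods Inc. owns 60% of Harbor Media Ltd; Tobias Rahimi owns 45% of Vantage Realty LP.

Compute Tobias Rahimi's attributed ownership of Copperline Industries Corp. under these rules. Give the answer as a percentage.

52.55%

By sibling attribution (R3), Tobias Rahimi is treated as also owning Julia Rahimi's interest in Ridgefield Foods Inc, giving 70% + 25% = 95%.
By sibling attribution (R3), Tobias Rahimi is treated as owning Julia Rahimi's 20% interest in Copperline Industries Corp.
Chain via Ridgefield Foods Inc. → Harbor Media Ltd (R2): 95% × 60% × 50% = 28.5% of Copperline Industries Corp.
Chain via Vantage Realty LP → Talon Services GmbH (R2): 45% × 90% × 10% = 4.05% of Copperline Industries Corp.
Direct interest in Copperline Industries Corp: 20%.
Aggregating (R1): 28.5% + 4.05% + 20% = 52.55%.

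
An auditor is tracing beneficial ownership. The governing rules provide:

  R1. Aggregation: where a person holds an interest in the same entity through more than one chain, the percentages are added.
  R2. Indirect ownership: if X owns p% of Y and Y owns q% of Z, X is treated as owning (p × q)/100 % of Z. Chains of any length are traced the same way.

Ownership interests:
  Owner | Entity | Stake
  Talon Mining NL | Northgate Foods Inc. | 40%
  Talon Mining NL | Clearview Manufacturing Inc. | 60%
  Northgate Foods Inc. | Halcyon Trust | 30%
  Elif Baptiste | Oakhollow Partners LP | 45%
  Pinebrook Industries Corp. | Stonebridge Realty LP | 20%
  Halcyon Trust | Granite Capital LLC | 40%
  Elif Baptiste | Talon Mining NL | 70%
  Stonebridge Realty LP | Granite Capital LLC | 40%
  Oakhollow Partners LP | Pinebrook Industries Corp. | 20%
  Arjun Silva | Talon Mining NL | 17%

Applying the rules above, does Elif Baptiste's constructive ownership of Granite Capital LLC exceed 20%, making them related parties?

No

Chain via Oakhollow Partners LP → Pinebrook Industries Corp. → Stonebridge Realty LP (R2): 45% × 20% × 20% × 40% = 0.72% of Granite Capital LLC.
Chain via Talon Mining NL → Northgate Foods Inc. → Halcyon Trust (R2): 70% × 40% × 30% × 40% = 3.36% of Granite Capital LLC.
Aggregating (R1): 0.72% + 3.36% = 4.08%.
4.08% does not exceed the 20% threshold, so Elif is not a related party to Granite Capital LLC.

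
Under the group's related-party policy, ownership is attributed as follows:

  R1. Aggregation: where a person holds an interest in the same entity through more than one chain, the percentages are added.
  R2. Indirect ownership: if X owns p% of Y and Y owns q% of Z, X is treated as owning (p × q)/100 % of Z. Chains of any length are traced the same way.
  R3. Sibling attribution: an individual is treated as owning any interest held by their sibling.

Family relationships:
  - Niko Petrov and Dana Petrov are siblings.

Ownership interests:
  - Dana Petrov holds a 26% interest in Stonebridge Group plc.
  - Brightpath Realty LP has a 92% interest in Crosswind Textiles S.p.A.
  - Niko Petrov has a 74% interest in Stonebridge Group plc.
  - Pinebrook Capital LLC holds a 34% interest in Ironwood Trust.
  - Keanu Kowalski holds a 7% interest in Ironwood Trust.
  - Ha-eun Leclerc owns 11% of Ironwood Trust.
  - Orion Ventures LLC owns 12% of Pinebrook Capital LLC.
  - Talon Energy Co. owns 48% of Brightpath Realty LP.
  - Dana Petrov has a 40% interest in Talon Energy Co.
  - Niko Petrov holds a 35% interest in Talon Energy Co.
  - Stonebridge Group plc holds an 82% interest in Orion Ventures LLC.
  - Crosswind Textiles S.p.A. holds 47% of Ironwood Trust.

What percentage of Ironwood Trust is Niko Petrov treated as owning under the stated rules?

By sibling attribution (R3), Niko Petrov is treated as also owning Dana Petrov's interest in Stonebridge Group plc, giving 74% + 26% = 100%.
By sibling attribution (R3), Niko Petrov is treated as also owning Dana Petrov's interest in Talon Energy Co, giving 35% + 40% = 75%.
Chain via Stonebridge Group plc → Orion Ventures LLC → Pinebrook Capital LLC (R2): 100% × 82% × 12% × 34% = 3.3456% of Ironwood Trust.
Chain via Talon Energy Co. → Brightpath Realty LP → Crosswind Textiles S.p.A. (R2): 75% × 48% × 92% × 47% = 15.5664% of Ironwood Trust.
Aggregating (R1): 3.3456% + 15.5664% = 18.912%.

18.912%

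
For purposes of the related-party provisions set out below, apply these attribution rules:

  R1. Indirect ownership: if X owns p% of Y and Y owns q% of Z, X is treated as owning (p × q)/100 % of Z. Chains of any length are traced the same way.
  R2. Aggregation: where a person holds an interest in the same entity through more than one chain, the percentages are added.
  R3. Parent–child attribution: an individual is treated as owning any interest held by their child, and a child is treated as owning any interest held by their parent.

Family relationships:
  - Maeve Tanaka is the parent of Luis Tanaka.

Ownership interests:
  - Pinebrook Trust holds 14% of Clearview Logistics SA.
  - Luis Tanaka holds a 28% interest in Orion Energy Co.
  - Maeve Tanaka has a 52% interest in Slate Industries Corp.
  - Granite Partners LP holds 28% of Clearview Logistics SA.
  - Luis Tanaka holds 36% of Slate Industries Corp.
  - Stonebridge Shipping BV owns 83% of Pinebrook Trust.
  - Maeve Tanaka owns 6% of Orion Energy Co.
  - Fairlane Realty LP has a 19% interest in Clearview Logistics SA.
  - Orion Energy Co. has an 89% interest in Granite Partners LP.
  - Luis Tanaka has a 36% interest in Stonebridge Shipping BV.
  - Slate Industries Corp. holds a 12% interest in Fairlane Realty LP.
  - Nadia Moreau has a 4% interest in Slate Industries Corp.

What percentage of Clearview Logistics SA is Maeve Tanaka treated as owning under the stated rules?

14.6624%

By parent–child attribution (R3), Maeve Tanaka is treated as also owning Luis Tanaka's interest in Slate Industries Corp, giving 52% + 36% = 88%.
By parent–child attribution (R3), Maeve Tanaka is treated as also owning Luis Tanaka's interest in Orion Energy Co, giving 6% + 28% = 34%.
By parent–child attribution (R3), Maeve Tanaka is treated as owning Luis Tanaka's 36% interest in Stonebridge Shipping BV.
Chain via Slate Industries Corp. → Fairlane Realty LP (R1): 88% × 12% × 19% = 2.0064% of Clearview Logistics SA.
Chain via Orion Energy Co. → Granite Partners LP (R1): 34% × 89% × 28% = 8.4728% of Clearview Logistics SA.
Chain via Stonebridge Shipping BV → Pinebrook Trust (R1): 36% × 83% × 14% = 4.1832% of Clearview Logistics SA.
Aggregating (R2): 2.0064% + 8.4728% + 4.1832% = 14.6624%.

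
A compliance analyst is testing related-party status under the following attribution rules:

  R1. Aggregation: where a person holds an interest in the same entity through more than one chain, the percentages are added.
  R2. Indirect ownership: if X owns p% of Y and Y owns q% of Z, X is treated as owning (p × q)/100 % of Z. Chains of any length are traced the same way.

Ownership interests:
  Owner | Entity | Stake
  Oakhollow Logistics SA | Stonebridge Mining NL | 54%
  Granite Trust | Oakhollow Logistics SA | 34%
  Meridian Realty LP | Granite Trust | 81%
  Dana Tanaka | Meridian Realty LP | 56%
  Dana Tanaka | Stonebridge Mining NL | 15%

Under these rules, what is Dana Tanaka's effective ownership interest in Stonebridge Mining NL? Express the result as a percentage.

23.328096%

Chain via Meridian Realty LP → Granite Trust → Oakhollow Logistics SA (R2): 56% × 81% × 34% × 54% = 8.328096% of Stonebridge Mining NL.
Direct interest in Stonebridge Mining NL: 15%.
Aggregating (R1): 8.328096% + 15% = 23.328096%.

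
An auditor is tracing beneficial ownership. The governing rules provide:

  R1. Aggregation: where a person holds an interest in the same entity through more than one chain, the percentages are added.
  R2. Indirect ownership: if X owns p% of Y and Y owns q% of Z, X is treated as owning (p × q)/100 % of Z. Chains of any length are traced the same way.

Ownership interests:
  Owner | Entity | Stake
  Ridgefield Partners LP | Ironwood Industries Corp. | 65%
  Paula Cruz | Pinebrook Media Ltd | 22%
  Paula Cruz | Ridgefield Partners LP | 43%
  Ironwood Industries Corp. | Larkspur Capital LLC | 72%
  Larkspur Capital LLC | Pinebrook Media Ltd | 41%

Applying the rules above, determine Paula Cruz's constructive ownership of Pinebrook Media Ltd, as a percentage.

30.25084%

Chain via Ridgefield Partners LP → Ironwood Industries Corp. → Larkspur Capital LLC (R2): 43% × 65% × 72% × 41% = 8.25084% of Pinebrook Media Ltd.
Direct interest in Pinebrook Media Ltd: 22%.
Aggregating (R1): 8.25084% + 22% = 30.25084%.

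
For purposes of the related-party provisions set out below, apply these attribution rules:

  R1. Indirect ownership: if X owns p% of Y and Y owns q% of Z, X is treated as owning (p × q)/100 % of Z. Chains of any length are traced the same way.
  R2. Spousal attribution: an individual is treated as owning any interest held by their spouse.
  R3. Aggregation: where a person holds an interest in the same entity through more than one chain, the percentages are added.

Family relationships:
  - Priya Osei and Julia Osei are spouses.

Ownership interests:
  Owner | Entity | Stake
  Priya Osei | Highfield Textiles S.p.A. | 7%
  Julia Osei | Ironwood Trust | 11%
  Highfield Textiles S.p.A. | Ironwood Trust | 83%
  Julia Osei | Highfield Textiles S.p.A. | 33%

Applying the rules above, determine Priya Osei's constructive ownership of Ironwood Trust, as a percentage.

44.2%

By spousal attribution (R2), Priya Osei is treated as also owning Julia Osei's interest in Highfield Textiles S.p.A, giving 7% + 33% = 40%.
By spousal attribution (R2), Priya Osei is treated as owning Julia Osei's 11% interest in Ironwood Trust.
Chain via Highfield Textiles S.p.A. (R1): 40% × 83% = 33.2% of Ironwood Trust.
Direct interest in Ironwood Trust: 11%.
Aggregating (R3): 33.2% + 11% = 44.2%.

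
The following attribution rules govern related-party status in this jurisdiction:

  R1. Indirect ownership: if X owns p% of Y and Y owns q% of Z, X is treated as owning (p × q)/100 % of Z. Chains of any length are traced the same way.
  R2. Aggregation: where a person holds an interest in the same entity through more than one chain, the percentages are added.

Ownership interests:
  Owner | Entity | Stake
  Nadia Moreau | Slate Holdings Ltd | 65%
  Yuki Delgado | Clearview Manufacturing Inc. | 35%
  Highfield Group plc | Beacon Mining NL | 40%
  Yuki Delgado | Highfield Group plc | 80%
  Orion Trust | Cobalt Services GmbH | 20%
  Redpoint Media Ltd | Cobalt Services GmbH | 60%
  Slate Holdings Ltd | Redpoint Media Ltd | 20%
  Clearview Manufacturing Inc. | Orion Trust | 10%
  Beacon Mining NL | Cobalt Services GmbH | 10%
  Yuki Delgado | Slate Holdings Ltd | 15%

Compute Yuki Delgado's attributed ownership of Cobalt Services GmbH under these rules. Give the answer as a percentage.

Chain via Clearview Manufacturing Inc. → Orion Trust (R1): 35% × 10% × 20% = 0.7% of Cobalt Services GmbH.
Chain via Slate Holdings Ltd → Redpoint Media Ltd (R1): 15% × 20% × 60% = 1.8% of Cobalt Services GmbH.
Chain via Highfield Group plc → Beacon Mining NL (R1): 80% × 40% × 10% = 3.2% of Cobalt Services GmbH.
Aggregating (R2): 0.7% + 1.8% + 3.2% = 5.7%.

5.7%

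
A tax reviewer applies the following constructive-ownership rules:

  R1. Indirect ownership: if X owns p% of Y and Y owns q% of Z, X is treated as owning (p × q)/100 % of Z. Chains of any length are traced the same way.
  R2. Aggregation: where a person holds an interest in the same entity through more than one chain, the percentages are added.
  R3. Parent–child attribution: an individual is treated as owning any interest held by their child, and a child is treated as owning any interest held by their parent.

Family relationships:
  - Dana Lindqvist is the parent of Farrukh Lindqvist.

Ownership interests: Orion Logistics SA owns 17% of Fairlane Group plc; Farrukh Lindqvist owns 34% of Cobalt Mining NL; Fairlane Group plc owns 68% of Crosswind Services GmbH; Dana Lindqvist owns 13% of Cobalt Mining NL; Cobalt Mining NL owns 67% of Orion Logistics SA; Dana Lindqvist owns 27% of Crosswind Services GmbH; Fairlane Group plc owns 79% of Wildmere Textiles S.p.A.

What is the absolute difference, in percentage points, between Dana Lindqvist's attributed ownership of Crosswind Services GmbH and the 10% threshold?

20.640244

By parent–child attribution (R3), Dana Lindqvist is treated as also owning Farrukh Lindqvist's interest in Cobalt Mining NL, giving 13% + 34% = 47%.
Chain via Cobalt Mining NL → Orion Logistics SA → Fairlane Group plc (R1): 47% × 67% × 17% × 68% = 3.640244% of Crosswind Services GmbH.
Direct interest in Crosswind Services GmbH: 27%.
Aggregating (R2): 3.640244% + 27% = 30.640244%.
30.640244% exceeds the 10% threshold by 20.640244 percentage points.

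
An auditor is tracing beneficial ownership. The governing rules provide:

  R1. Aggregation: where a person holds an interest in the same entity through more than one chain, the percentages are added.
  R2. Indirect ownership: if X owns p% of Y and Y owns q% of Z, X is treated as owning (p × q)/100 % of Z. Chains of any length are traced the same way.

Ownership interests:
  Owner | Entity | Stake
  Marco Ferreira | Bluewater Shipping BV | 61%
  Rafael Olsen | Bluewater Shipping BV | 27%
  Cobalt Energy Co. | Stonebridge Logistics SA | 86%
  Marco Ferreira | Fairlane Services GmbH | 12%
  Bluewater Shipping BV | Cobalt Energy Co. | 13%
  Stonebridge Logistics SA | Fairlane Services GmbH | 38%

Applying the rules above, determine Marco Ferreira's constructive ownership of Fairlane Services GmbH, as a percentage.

14.591524%

Chain via Bluewater Shipping BV → Cobalt Energy Co. → Stonebridge Logistics SA (R2): 61% × 13% × 86% × 38% = 2.591524% of Fairlane Services GmbH.
Direct interest in Fairlane Services GmbH: 12%.
Aggregating (R1): 2.591524% + 12% = 14.591524%.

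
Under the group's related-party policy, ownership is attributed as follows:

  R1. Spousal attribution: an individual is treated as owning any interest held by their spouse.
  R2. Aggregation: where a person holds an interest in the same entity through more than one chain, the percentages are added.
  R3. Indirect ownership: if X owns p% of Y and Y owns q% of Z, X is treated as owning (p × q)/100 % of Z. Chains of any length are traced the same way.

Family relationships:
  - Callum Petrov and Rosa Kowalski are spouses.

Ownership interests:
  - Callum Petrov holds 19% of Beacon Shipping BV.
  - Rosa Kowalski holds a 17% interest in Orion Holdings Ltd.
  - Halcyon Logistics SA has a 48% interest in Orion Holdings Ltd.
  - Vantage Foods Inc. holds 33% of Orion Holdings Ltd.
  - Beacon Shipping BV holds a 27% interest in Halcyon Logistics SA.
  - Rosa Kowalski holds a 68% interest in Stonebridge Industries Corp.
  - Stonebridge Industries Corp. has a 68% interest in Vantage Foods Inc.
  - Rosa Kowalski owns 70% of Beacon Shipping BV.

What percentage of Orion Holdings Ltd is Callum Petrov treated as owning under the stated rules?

By spousal attribution (R1), Callum Petrov is treated as also owning Rosa Kowalski's interest in Beacon Shipping BV, giving 19% + 70% = 89%.
By spousal attribution (R1), Callum Petrov is treated as owning Rosa Kowalski's 68% interest in Stonebridge Industries Corp.
By spousal attribution (R1), Callum Petrov is treated as owning Rosa Kowalski's 17% interest in Orion Holdings Ltd.
Chain via Beacon Shipping BV → Halcyon Logistics SA (R3): 89% × 27% × 48% = 11.5344% of Orion Holdings Ltd.
Chain via Stonebridge Industries Corp. → Vantage Foods Inc. (R3): 68% × 68% × 33% = 15.2592% of Orion Holdings Ltd.
Direct interest in Orion Holdings Ltd: 17%.
Aggregating (R2): 11.5344% + 15.2592% + 17% = 43.7936%.

43.7936%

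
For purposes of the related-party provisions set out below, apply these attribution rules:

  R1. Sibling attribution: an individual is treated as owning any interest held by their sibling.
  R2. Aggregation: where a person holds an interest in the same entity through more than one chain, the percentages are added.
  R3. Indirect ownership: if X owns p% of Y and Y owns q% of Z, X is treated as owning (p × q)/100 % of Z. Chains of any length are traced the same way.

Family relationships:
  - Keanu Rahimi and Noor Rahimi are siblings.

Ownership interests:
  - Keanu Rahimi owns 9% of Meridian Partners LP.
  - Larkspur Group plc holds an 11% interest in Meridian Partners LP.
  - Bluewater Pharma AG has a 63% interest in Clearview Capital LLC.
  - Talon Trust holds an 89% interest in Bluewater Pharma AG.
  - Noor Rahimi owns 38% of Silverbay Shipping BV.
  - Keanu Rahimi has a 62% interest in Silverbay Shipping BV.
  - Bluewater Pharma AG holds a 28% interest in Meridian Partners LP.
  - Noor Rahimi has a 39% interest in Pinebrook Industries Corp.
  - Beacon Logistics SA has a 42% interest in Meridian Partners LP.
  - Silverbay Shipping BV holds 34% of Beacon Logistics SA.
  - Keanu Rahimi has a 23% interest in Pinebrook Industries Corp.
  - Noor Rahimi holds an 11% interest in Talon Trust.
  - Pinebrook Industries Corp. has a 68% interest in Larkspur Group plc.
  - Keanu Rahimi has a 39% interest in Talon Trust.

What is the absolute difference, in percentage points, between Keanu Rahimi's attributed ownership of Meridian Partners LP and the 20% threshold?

By sibling attribution (R1), Keanu Rahimi is treated as also owning Noor Rahimi's interest in Silverbay Shipping BV, giving 62% + 38% = 100%.
By sibling attribution (R1), Keanu Rahimi is treated as also owning Noor Rahimi's interest in Pinebrook Industries Corp, giving 23% + 39% = 62%.
By sibling attribution (R1), Keanu Rahimi is treated as also owning Noor Rahimi's interest in Talon Trust, giving 39% + 11% = 50%.
Chain via Silverbay Shipping BV → Beacon Logistics SA (R3): 100% × 34% × 42% = 14.28% of Meridian Partners LP.
Chain via Pinebrook Industries Corp. → Larkspur Group plc (R3): 62% × 68% × 11% = 4.6376% of Meridian Partners LP.
Chain via Talon Trust → Bluewater Pharma AG (R3): 50% × 89% × 28% = 12.46% of Meridian Partners LP.
Direct interest in Meridian Partners LP: 9%.
Aggregating (R2): 14.28% + 4.6376% + 12.46% + 9% = 40.3776%.
40.3776% exceeds the 20% threshold by 20.3776 percentage points.

20.3776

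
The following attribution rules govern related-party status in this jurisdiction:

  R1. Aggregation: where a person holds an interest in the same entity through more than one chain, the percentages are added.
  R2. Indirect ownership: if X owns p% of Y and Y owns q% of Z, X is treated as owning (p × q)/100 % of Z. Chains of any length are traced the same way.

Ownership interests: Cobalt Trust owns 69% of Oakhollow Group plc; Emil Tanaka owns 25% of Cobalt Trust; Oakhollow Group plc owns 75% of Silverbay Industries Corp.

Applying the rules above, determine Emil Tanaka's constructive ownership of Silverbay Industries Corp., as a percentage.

12.9375%

Chain via Cobalt Trust → Oakhollow Group plc (R2): 25% × 69% × 75% = 12.9375% of Silverbay Industries Corp.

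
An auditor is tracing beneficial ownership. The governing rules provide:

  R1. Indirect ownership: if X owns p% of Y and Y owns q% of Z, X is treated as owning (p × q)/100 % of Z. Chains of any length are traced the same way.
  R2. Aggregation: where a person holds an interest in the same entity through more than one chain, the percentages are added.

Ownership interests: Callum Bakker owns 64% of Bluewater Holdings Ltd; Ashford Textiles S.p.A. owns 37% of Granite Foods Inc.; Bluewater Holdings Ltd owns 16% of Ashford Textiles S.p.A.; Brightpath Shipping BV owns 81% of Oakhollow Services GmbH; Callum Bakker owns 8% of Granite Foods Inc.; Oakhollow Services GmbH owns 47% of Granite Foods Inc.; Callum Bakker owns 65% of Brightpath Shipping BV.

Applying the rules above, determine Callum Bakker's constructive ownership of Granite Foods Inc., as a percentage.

Chain via Bluewater Holdings Ltd → Ashford Textiles S.p.A. (R1): 64% × 16% × 37% = 3.7888% of Granite Foods Inc.
Chain via Brightpath Shipping BV → Oakhollow Services GmbH (R1): 65% × 81% × 47% = 24.7455% of Granite Foods Inc.
Direct interest in Granite Foods Inc: 8%.
Aggregating (R2): 3.7888% + 24.7455% + 8% = 36.5343%.

36.5343%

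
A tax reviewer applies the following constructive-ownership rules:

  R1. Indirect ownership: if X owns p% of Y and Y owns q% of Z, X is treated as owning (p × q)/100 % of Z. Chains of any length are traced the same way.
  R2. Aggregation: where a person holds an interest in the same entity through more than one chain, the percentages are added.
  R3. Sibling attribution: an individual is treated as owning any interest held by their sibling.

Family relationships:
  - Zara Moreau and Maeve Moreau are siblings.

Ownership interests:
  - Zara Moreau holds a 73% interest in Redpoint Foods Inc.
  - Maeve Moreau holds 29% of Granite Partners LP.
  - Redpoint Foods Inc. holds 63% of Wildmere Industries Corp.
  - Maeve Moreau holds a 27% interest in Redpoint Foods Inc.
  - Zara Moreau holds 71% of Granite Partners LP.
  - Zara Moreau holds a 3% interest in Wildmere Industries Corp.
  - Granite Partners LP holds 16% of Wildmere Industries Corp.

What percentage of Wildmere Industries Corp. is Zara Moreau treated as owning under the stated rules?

By sibling attribution (R3), Zara Moreau is treated as also owning Maeve Moreau's interest in Redpoint Foods Inc, giving 73% + 27% = 100%.
By sibling attribution (R3), Zara Moreau is treated as also owning Maeve Moreau's interest in Granite Partners LP, giving 71% + 29% = 100%.
Chain via Redpoint Foods Inc. (R1): 100% × 63% = 63% of Wildmere Industries Corp.
Chain via Granite Partners LP (R1): 100% × 16% = 16% of Wildmere Industries Corp.
Direct interest in Wildmere Industries Corp: 3%.
Aggregating (R2): 63% + 16% + 3% = 82%.

82%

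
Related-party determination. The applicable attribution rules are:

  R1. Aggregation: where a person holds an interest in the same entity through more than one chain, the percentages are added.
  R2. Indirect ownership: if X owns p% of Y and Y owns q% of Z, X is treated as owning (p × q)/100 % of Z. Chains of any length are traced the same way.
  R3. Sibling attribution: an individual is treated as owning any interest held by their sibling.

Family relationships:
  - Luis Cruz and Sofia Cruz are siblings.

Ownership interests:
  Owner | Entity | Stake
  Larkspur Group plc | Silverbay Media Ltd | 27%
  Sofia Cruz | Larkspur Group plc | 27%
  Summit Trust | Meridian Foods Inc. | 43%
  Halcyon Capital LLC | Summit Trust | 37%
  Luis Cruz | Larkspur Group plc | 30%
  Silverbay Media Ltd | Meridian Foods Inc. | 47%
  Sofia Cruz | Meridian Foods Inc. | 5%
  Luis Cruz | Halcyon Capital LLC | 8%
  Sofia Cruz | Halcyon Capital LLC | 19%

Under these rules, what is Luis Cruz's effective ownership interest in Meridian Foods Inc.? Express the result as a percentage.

By sibling attribution (R3), Luis Cruz is treated as also owning Sofia Cruz's interest in Larkspur Group plc, giving 30% + 27% = 57%.
By sibling attribution (R3), Luis Cruz is treated as also owning Sofia Cruz's interest in Halcyon Capital LLC, giving 8% + 19% = 27%.
By sibling attribution (R3), Luis Cruz is treated as owning Sofia Cruz's 5% interest in Meridian Foods Inc.
Chain via Larkspur Group plc → Silverbay Media Ltd (R2): 57% × 27% × 47% = 7.2333% of Meridian Foods Inc.
Chain via Halcyon Capital LLC → Summit Trust (R2): 27% × 37% × 43% = 4.2957% of Meridian Foods Inc.
Direct interest in Meridian Foods Inc: 5%.
Aggregating (R1): 7.2333% + 4.2957% + 5% = 16.529%.

16.529%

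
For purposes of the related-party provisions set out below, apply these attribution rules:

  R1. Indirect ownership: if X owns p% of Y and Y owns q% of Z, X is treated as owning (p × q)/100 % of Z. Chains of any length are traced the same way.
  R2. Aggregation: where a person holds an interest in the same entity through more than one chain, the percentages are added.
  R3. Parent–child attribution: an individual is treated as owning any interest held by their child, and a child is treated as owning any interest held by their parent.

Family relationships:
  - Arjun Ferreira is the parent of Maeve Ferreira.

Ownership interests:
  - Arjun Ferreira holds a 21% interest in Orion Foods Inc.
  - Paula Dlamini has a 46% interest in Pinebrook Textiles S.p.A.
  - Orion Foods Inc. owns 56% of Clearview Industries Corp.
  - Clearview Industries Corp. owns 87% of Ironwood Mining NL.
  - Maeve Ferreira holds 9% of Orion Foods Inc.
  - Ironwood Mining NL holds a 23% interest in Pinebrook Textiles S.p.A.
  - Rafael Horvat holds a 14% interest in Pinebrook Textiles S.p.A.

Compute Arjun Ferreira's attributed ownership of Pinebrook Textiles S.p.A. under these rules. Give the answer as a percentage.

By parent–child attribution (R3), Arjun Ferreira is treated as also owning Maeve Ferreira's interest in Orion Foods Inc, giving 21% + 9% = 30%.
Chain via Orion Foods Inc. → Clearview Industries Corp. → Ironwood Mining NL (R1): 30% × 56% × 87% × 23% = 3.36168% of Pinebrook Textiles S.p.A.

3.36168%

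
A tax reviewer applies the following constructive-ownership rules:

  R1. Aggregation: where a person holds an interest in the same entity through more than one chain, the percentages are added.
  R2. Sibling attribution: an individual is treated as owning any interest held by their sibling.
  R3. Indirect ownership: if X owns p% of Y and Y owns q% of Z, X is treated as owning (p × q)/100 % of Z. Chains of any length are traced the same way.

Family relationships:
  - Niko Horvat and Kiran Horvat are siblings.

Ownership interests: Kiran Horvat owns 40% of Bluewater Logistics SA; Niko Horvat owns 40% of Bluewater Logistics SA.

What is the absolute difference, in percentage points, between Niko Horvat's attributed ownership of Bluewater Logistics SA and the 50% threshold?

By sibling attribution (R2), Niko Horvat is treated as also owning Kiran Horvat's interest in Bluewater Logistics SA, giving 40% + 40% = 80%.
Direct interest in Bluewater Logistics SA: 80%.
80% exceeds the 50% threshold by 30 percentage points.

30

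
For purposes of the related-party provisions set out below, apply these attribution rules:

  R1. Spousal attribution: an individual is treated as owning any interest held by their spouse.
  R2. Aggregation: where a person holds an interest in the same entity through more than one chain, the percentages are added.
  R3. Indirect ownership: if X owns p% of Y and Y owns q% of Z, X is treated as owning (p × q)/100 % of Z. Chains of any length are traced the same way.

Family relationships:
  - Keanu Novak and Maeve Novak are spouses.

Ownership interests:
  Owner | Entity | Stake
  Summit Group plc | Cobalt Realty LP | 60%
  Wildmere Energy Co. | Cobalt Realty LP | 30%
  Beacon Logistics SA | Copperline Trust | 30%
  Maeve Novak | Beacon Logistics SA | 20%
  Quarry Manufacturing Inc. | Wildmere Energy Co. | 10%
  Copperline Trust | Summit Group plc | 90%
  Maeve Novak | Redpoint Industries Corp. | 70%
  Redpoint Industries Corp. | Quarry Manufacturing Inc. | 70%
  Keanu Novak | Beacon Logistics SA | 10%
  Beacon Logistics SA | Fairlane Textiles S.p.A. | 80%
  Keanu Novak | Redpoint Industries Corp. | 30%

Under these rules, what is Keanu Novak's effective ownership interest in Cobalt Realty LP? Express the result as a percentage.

By spousal attribution (R1), Keanu Novak is treated as also owning Maeve Novak's interest in Redpoint Industries Corp, giving 30% + 70% = 100%.
By spousal attribution (R1), Keanu Novak is treated as also owning Maeve Novak's interest in Beacon Logistics SA, giving 10% + 20% = 30%.
Chain via Redpoint Industries Corp. → Quarry Manufacturing Inc. → Wildmere Energy Co. (R3): 100% × 70% × 10% × 30% = 2.1% of Cobalt Realty LP.
Chain via Beacon Logistics SA → Copperline Trust → Summit Group plc (R3): 30% × 30% × 90% × 60% = 4.86% of Cobalt Realty LP.
Aggregating (R2): 2.1% + 4.86% = 6.96%.

6.96%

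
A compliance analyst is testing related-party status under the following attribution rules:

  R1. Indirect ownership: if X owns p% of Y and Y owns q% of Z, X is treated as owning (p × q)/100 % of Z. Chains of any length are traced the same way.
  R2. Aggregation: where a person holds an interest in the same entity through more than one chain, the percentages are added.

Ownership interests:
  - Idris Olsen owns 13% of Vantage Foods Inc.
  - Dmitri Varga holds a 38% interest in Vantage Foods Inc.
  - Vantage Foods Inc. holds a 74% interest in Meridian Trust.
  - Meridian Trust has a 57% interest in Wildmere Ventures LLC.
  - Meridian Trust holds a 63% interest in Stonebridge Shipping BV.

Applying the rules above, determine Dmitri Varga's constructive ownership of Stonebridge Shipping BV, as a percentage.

17.7156%

Chain via Vantage Foods Inc. → Meridian Trust (R1): 38% × 74% × 63% = 17.7156% of Stonebridge Shipping BV.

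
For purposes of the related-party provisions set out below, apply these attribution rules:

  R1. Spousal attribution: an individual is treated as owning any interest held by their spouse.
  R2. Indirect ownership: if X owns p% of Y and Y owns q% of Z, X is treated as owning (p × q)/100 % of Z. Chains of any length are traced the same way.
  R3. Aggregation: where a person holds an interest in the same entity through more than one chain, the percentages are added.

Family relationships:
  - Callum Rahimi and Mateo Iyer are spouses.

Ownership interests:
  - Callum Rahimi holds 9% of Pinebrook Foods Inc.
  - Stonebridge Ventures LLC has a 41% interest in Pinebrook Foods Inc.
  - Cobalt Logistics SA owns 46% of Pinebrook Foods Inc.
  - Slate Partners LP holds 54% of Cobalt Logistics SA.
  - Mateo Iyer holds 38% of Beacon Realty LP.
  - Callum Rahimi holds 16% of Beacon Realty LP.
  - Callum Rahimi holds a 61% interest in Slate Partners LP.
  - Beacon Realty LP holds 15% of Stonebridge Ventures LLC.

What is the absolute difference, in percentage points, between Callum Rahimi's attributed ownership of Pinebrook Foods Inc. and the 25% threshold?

2.4734

By spousal attribution (R1), Callum Rahimi is treated as also owning Mateo Iyer's interest in Beacon Realty LP, giving 16% + 38% = 54%.
Chain via Slate Partners LP → Cobalt Logistics SA (R2): 61% × 54% × 46% = 15.1524% of Pinebrook Foods Inc.
Chain via Beacon Realty LP → Stonebridge Ventures LLC (R2): 54% × 15% × 41% = 3.321% of Pinebrook Foods Inc.
Direct interest in Pinebrook Foods Inc: 9%.
Aggregating (R3): 15.1524% + 3.321% + 9% = 27.4734%.
27.4734% exceeds the 25% threshold by 2.4734 percentage points.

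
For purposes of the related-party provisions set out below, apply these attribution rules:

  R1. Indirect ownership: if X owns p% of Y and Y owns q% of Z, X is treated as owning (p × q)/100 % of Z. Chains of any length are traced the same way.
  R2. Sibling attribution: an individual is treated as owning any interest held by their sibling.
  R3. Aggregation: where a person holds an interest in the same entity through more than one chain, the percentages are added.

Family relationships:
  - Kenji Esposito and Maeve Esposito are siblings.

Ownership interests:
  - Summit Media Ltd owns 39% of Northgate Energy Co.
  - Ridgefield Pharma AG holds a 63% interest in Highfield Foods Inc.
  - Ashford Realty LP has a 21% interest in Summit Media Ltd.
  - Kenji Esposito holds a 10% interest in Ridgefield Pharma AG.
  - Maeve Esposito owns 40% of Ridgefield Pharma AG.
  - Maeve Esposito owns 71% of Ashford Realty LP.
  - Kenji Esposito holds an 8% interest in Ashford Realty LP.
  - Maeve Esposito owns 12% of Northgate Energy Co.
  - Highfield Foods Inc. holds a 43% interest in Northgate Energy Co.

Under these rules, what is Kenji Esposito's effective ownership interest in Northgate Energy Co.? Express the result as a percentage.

32.0151%

By sibling attribution (R2), Kenji Esposito is treated as also owning Maeve Esposito's interest in Ridgefield Pharma AG, giving 10% + 40% = 50%.
By sibling attribution (R2), Kenji Esposito is treated as also owning Maeve Esposito's interest in Ashford Realty LP, giving 8% + 71% = 79%.
By sibling attribution (R2), Kenji Esposito is treated as owning Maeve Esposito's 12% interest in Northgate Energy Co.
Chain via Ridgefield Pharma AG → Highfield Foods Inc. (R1): 50% × 63% × 43% = 13.545% of Northgate Energy Co.
Chain via Ashford Realty LP → Summit Media Ltd (R1): 79% × 21% × 39% = 6.4701% of Northgate Energy Co.
Direct interest in Northgate Energy Co: 12%.
Aggregating (R3): 13.545% + 6.4701% + 12% = 32.0151%.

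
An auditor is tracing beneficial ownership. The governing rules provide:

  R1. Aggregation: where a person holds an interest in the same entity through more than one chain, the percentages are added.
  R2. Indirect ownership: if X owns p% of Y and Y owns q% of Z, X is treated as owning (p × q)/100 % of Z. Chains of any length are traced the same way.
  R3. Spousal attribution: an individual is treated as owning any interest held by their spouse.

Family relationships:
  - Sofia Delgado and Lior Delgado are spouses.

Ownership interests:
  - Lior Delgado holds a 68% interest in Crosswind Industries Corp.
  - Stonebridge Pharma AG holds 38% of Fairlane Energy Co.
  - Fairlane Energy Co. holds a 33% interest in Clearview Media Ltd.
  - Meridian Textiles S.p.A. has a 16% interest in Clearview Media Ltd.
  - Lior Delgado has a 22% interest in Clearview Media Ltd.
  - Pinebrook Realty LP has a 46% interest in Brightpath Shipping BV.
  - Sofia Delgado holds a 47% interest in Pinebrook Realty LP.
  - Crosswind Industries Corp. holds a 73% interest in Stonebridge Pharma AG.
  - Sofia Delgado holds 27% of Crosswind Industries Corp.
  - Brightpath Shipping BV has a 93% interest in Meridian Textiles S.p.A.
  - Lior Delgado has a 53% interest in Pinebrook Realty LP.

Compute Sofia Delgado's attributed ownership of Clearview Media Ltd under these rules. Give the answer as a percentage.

37.54129%

By spousal attribution (R3), Sofia Delgado is treated as also owning Lior Delgado's interest in Pinebrook Realty LP, giving 47% + 53% = 100%.
By spousal attribution (R3), Sofia Delgado is treated as also owning Lior Delgado's interest in Crosswind Industries Corp, giving 27% + 68% = 95%.
By spousal attribution (R3), Sofia Delgado is treated as owning Lior Delgado's 22% interest in Clearview Media Ltd.
Chain via Pinebrook Realty LP → Brightpath Shipping BV → Meridian Textiles S.p.A. (R2): 100% × 46% × 93% × 16% = 6.8448% of Clearview Media Ltd.
Chain via Crosswind Industries Corp. → Stonebridge Pharma AG → Fairlane Energy Co. (R2): 95% × 73% × 38% × 33% = 8.69649% of Clearview Media Ltd.
Direct interest in Clearview Media Ltd: 22%.
Aggregating (R1): 6.8448% + 8.69649% + 22% = 37.54129%.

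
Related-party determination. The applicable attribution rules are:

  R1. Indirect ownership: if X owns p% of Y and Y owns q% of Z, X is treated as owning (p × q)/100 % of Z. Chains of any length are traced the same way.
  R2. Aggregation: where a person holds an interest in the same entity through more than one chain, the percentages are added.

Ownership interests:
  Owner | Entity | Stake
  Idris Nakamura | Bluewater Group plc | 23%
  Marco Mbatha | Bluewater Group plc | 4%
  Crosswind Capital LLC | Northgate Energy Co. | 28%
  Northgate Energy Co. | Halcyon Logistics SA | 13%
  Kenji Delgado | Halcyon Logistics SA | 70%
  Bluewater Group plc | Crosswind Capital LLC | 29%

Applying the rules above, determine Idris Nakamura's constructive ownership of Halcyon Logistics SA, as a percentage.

Chain via Bluewater Group plc → Crosswind Capital LLC → Northgate Energy Co. (R1): 23% × 29% × 28% × 13% = 0.242788% of Halcyon Logistics SA.

0.242788%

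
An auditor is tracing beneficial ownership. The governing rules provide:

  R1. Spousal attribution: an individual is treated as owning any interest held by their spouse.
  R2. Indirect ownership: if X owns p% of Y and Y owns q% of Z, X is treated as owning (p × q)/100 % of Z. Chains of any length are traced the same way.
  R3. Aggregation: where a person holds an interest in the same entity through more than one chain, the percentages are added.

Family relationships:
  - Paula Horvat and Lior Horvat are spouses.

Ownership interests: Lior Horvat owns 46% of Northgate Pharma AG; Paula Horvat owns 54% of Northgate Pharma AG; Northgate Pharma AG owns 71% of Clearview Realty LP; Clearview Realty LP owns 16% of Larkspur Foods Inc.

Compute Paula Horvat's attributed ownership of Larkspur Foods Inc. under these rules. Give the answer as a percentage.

By spousal attribution (R1), Paula Horvat is treated as also owning Lior Horvat's interest in Northgate Pharma AG, giving 54% + 46% = 100%.
Chain via Northgate Pharma AG → Clearview Realty LP (R2): 100% × 71% × 16% = 11.36% of Larkspur Foods Inc.

11.36%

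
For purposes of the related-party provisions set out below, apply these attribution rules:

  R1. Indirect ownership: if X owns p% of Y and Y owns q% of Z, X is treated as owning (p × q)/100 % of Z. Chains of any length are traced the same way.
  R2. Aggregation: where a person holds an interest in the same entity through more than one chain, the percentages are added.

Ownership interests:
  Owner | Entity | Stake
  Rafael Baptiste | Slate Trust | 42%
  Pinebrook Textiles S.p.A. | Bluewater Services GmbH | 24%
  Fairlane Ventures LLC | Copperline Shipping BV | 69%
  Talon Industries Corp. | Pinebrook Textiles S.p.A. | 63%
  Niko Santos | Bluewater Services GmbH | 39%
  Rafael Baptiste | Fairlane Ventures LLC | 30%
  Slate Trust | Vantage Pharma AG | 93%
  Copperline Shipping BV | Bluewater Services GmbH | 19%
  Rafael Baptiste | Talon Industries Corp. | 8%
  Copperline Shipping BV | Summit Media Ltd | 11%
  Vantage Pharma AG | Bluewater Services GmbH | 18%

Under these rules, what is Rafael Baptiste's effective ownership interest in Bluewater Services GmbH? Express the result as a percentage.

12.1734%

Chain via Talon Industries Corp. → Pinebrook Textiles S.p.A. (R1): 8% × 63% × 24% = 1.2096% of Bluewater Services GmbH.
Chain via Slate Trust → Vantage Pharma AG (R1): 42% × 93% × 18% = 7.0308% of Bluewater Services GmbH.
Chain via Fairlane Ventures LLC → Copperline Shipping BV (R1): 30% × 69% × 19% = 3.933% of Bluewater Services GmbH.
Aggregating (R2): 1.2096% + 7.0308% + 3.933% = 12.1734%.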